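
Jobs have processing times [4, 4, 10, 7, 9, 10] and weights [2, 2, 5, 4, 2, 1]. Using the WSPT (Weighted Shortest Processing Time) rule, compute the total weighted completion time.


Compute p/w ratios and sort ascending (WSPT): [(7, 4), (4, 2), (4, 2), (10, 5), (9, 2), (10, 1)]
Compute weighted completion times:
  Job (p=7,w=4): C=7, w*C=4*7=28
  Job (p=4,w=2): C=11, w*C=2*11=22
  Job (p=4,w=2): C=15, w*C=2*15=30
  Job (p=10,w=5): C=25, w*C=5*25=125
  Job (p=9,w=2): C=34, w*C=2*34=68
  Job (p=10,w=1): C=44, w*C=1*44=44
Total weighted completion time = 317

317


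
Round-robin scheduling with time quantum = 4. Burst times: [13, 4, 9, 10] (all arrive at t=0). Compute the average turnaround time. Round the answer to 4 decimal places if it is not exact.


Time quantum = 4
Execution trace:
  J1 runs 4 units, time = 4
  J2 runs 4 units, time = 8
  J3 runs 4 units, time = 12
  J4 runs 4 units, time = 16
  J1 runs 4 units, time = 20
  J3 runs 4 units, time = 24
  J4 runs 4 units, time = 28
  J1 runs 4 units, time = 32
  J3 runs 1 units, time = 33
  J4 runs 2 units, time = 35
  J1 runs 1 units, time = 36
Finish times: [36, 8, 33, 35]
Average turnaround = 112/4 = 28.0

28.0


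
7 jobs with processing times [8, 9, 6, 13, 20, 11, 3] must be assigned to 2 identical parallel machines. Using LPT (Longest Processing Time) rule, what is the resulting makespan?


Sort jobs in decreasing order (LPT): [20, 13, 11, 9, 8, 6, 3]
Assign each job to the least loaded machine:
  Machine 1: jobs [20, 9, 6], load = 35
  Machine 2: jobs [13, 11, 8, 3], load = 35
Makespan = max load = 35

35


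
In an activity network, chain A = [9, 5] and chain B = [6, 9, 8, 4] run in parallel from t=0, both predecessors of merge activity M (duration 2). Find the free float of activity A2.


ES(A2) = sum of predecessors on chain A = 9
EF(A2) = ES + duration = 9 + 5 = 14
Successor of A2 is M. ES(M) = max(sum(A), sum(B)) = max(14, 27) = 27
Free float = ES(successor) - EF(current) = 27 - 14 = 13

13


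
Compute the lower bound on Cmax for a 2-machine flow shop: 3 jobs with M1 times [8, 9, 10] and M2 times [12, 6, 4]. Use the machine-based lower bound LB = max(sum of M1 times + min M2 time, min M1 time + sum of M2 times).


LB1 = sum(M1 times) + min(M2 times) = 27 + 4 = 31
LB2 = min(M1 times) + sum(M2 times) = 8 + 22 = 30
Lower bound = max(LB1, LB2) = max(31, 30) = 31

31


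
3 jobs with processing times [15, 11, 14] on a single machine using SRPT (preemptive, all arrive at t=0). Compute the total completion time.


Since all jobs arrive at t=0, SRPT equals SPT ordering.
SPT order: [11, 14, 15]
Completion times:
  Job 1: p=11, C=11
  Job 2: p=14, C=25
  Job 3: p=15, C=40
Total completion time = 11 + 25 + 40 = 76

76


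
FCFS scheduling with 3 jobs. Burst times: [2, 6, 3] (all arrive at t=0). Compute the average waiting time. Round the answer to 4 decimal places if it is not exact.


FCFS order (as given): [2, 6, 3]
Waiting times:
  Job 1: wait = 0
  Job 2: wait = 2
  Job 3: wait = 8
Sum of waiting times = 10
Average waiting time = 10/3 = 3.3333

3.3333


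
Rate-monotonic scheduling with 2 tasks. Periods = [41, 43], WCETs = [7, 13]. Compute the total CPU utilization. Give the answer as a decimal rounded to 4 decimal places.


Compute individual utilizations (exact fractions):
  Task 1: C/T = 7/41 (approx. 0.1707)
  Task 2: C/T = 13/43 (approx. 0.3023)
Total utilization U = 7/41 + 13/43 = 834/1763
Rounded to 4 decimal places: U = 0.4731
RM (Liu & Layland) bound for 2 tasks = 0.828427; compare with U = 834/1763 (approx. 0.473057)
U <= bound, so schedulable by RM sufficient condition.

0.4731


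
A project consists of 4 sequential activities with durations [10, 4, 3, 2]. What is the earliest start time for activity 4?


Activity 4 starts after activities 1 through 3 complete.
Predecessor durations: [10, 4, 3]
ES = 10 + 4 + 3 = 17

17


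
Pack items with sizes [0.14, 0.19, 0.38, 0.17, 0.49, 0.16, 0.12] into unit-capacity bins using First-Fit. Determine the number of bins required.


Place items sequentially using First-Fit:
  Item 0.14 -> new Bin 1
  Item 0.19 -> Bin 1 (now 0.33)
  Item 0.38 -> Bin 1 (now 0.71)
  Item 0.17 -> Bin 1 (now 0.88)
  Item 0.49 -> new Bin 2
  Item 0.16 -> Bin 2 (now 0.65)
  Item 0.12 -> Bin 1 (now 1.0)
Total bins used = 2

2


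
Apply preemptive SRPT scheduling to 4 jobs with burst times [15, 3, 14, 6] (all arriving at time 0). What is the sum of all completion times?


Since all jobs arrive at t=0, SRPT equals SPT ordering.
SPT order: [3, 6, 14, 15]
Completion times:
  Job 1: p=3, C=3
  Job 2: p=6, C=9
  Job 3: p=14, C=23
  Job 4: p=15, C=38
Total completion time = 3 + 9 + 23 + 38 = 73

73


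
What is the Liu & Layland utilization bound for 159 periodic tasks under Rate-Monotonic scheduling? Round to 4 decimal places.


Compute 2^(1/159) = 1.0043689323
Subtract 1: 1.0043689323 - 1 = 0.0043689323
Multiply by n: 159 * 0.0043689323 = 0.6946602357
Round to 4 dp: 0.6947

0.6947


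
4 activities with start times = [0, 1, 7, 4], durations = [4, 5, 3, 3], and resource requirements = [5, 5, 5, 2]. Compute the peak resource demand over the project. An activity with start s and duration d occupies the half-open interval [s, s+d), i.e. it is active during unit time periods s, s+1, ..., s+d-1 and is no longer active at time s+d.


Each activity i is active on [start_i, start_i + duration_i).
Compute total resource usage per time slot:
  t=0: active resources = [5], total = 5
  t=1: active resources = [5, 5], total = 10
  t=2: active resources = [5, 5], total = 10
  t=3: active resources = [5, 5], total = 10
  t=4: active resources = [5, 2], total = 7
  t=5: active resources = [5, 2], total = 7
  t=6: active resources = [2], total = 2
  t=7: active resources = [5], total = 5
  t=8: active resources = [5], total = 5
  t=9: active resources = [5], total = 5
Peak resource demand = 10

10


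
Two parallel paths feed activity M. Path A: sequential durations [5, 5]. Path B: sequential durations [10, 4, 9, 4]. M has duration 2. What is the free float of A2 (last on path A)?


ES(A2) = sum of predecessors on chain A = 5
EF(A2) = ES + duration = 5 + 5 = 10
Successor of A2 is M. ES(M) = max(sum(A), sum(B)) = max(10, 27) = 27
Free float = ES(successor) - EF(current) = 27 - 10 = 17

17


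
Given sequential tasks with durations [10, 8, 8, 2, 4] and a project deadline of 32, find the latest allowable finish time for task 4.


LF(activity 4) = deadline - sum of successor durations
Successors: activities 5 through 5 with durations [4]
Sum of successor durations = 4
LF = 32 - 4 = 28

28


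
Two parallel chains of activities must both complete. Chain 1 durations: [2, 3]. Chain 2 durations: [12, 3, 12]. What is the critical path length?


Path A total = 2 + 3 = 5
Path B total = 12 + 3 + 12 = 27
Critical path = longest path = max(5, 27) = 27

27


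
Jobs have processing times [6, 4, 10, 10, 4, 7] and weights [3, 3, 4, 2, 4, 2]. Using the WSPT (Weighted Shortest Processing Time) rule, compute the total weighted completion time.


Compute p/w ratios and sort ascending (WSPT): [(4, 4), (4, 3), (6, 3), (10, 4), (7, 2), (10, 2)]
Compute weighted completion times:
  Job (p=4,w=4): C=4, w*C=4*4=16
  Job (p=4,w=3): C=8, w*C=3*8=24
  Job (p=6,w=3): C=14, w*C=3*14=42
  Job (p=10,w=4): C=24, w*C=4*24=96
  Job (p=7,w=2): C=31, w*C=2*31=62
  Job (p=10,w=2): C=41, w*C=2*41=82
Total weighted completion time = 322

322


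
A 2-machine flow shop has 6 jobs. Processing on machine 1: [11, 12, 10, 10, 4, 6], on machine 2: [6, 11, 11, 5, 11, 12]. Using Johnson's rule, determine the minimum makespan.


Apply Johnson's rule:
  Group 1 (a <= b): [(5, 4, 11), (6, 6, 12), (3, 10, 11)]
  Group 2 (a > b): [(2, 12, 11), (1, 11, 6), (4, 10, 5)]
Optimal job order: [5, 6, 3, 2, 1, 4]
Schedule:
  Job 5: M1 done at 4, M2 done at 15
  Job 6: M1 done at 10, M2 done at 27
  Job 3: M1 done at 20, M2 done at 38
  Job 2: M1 done at 32, M2 done at 49
  Job 1: M1 done at 43, M2 done at 55
  Job 4: M1 done at 53, M2 done at 60
Makespan = 60

60


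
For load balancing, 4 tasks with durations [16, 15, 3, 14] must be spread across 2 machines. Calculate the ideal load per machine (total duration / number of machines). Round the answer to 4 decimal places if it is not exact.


Total processing time = 16 + 15 + 3 + 14 = 48
Number of machines = 2
Ideal balanced load = 48 / 2 = 24.0

24.0


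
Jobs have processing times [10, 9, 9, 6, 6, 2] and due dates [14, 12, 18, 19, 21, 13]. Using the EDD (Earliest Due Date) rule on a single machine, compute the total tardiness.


Sort by due date (EDD order): [(9, 12), (2, 13), (10, 14), (9, 18), (6, 19), (6, 21)]
Compute completion times and tardiness:
  Job 1: p=9, d=12, C=9, tardiness=max(0,9-12)=0
  Job 2: p=2, d=13, C=11, tardiness=max(0,11-13)=0
  Job 3: p=10, d=14, C=21, tardiness=max(0,21-14)=7
  Job 4: p=9, d=18, C=30, tardiness=max(0,30-18)=12
  Job 5: p=6, d=19, C=36, tardiness=max(0,36-19)=17
  Job 6: p=6, d=21, C=42, tardiness=max(0,42-21)=21
Total tardiness = 57

57


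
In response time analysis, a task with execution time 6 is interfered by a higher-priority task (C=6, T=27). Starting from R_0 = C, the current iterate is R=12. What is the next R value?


R_next = C + ceil(R_prev / T_hp) * C_hp
ceil(12 / 27) = ceil(0.4444) = 1
Interference = 1 * 6 = 6
R_next = 6 + 6 = 12
R_next = R_prev, so the iteration has converged (response time = 12).

12


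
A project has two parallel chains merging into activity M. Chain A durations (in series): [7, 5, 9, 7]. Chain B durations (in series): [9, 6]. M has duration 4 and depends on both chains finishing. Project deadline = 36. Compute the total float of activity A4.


Forward pass: ES(A4) = sum of predecessors on chain A = 21
EF = ES + duration = 21 + 7 = 28
Backward pass: LF(M) = deadline = 36; LS(M) = 36 - 4 = 32
LF(A4) = LS(M) - sum(successors on chain A) = 32 - 0 = 32
LS = LF - duration = 32 - 7 = 25
Total float = LS - ES = 25 - 21 = 4

4


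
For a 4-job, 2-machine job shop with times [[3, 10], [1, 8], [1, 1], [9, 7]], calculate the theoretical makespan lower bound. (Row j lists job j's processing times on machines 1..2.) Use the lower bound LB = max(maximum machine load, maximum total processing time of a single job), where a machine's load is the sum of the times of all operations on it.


Machine loads:
  Machine 1: 3 + 1 + 1 + 9 = 14
  Machine 2: 10 + 8 + 1 + 7 = 26
Max machine load = 26
Job totals:
  Job 1: 13
  Job 2: 9
  Job 3: 2
  Job 4: 16
Max job total = 16
Lower bound = max(26, 16) = 26

26


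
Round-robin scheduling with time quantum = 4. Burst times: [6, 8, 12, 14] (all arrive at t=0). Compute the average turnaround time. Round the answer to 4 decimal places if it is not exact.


Time quantum = 4
Execution trace:
  J1 runs 4 units, time = 4
  J2 runs 4 units, time = 8
  J3 runs 4 units, time = 12
  J4 runs 4 units, time = 16
  J1 runs 2 units, time = 18
  J2 runs 4 units, time = 22
  J3 runs 4 units, time = 26
  J4 runs 4 units, time = 30
  J3 runs 4 units, time = 34
  J4 runs 4 units, time = 38
  J4 runs 2 units, time = 40
Finish times: [18, 22, 34, 40]
Average turnaround = 114/4 = 28.5

28.5


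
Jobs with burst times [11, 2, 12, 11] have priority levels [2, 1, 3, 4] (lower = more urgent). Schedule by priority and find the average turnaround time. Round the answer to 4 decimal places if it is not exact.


Sort by priority (ascending = highest first):
Order: [(1, 2), (2, 11), (3, 12), (4, 11)]
Completion times:
  Priority 1, burst=2, C=2
  Priority 2, burst=11, C=13
  Priority 3, burst=12, C=25
  Priority 4, burst=11, C=36
Average turnaround = 76/4 = 19.0

19.0


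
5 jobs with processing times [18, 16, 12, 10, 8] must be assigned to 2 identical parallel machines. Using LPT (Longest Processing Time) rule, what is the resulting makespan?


Sort jobs in decreasing order (LPT): [18, 16, 12, 10, 8]
Assign each job to the least loaded machine:
  Machine 1: jobs [18, 10, 8], load = 36
  Machine 2: jobs [16, 12], load = 28
Makespan = max load = 36

36


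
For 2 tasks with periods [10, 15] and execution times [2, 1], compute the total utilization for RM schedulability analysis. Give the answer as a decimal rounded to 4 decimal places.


Compute individual utilizations (exact fractions):
  Task 1: C/T = 2/10 = 1/5 (approx. 0.2)
  Task 2: C/T = 1/15 (approx. 0.0667)
Total utilization U = 1/5 + 1/15 = 4/15
Rounded to 4 decimal places: U = 0.2667
RM (Liu & Layland) bound for 2 tasks = 0.828427; compare with U = 4/15 (approx. 0.266667)
U <= bound, so schedulable by RM sufficient condition.

0.2667


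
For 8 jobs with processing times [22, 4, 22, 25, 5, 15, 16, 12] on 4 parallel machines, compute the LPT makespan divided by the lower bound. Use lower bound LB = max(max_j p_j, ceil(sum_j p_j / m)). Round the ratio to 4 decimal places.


LPT order: [25, 22, 22, 16, 15, 12, 5, 4]
Machine loads after assignment: [29, 34, 27, 31]
LPT makespan = 34
Lower bound = max(max_job, ceil(total/4)) = max(25, 31) = 31
Ratio = 34 / 31 = 1.0968

1.0968


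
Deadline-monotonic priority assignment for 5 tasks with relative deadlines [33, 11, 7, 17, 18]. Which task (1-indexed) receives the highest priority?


Sort tasks by relative deadline (ascending):
  Task 3: deadline = 7
  Task 2: deadline = 11
  Task 4: deadline = 17
  Task 5: deadline = 18
  Task 1: deadline = 33
Priority order (highest first): [3, 2, 4, 5, 1]
Highest priority task = 3

3


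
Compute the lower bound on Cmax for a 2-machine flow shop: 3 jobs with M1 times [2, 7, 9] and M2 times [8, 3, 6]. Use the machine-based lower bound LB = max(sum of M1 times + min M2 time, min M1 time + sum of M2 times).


LB1 = sum(M1 times) + min(M2 times) = 18 + 3 = 21
LB2 = min(M1 times) + sum(M2 times) = 2 + 17 = 19
Lower bound = max(LB1, LB2) = max(21, 19) = 21

21


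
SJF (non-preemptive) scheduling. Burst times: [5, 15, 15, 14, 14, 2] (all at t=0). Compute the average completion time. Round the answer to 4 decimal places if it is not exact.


SJF order (ascending): [2, 5, 14, 14, 15, 15]
Completion times:
  Job 1: burst=2, C=2
  Job 2: burst=5, C=7
  Job 3: burst=14, C=21
  Job 4: burst=14, C=35
  Job 5: burst=15, C=50
  Job 6: burst=15, C=65
Average completion = 180/6 = 30.0

30.0


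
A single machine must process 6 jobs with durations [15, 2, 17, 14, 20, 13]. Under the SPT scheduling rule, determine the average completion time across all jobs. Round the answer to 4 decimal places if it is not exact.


Sort jobs by processing time (SPT order): [2, 13, 14, 15, 17, 20]
Compute completion times sequentially:
  Job 1: processing = 2, completes at 2
  Job 2: processing = 13, completes at 15
  Job 3: processing = 14, completes at 29
  Job 4: processing = 15, completes at 44
  Job 5: processing = 17, completes at 61
  Job 6: processing = 20, completes at 81
Sum of completion times = 232
Average completion time = 232/6 = 38.6667

38.6667


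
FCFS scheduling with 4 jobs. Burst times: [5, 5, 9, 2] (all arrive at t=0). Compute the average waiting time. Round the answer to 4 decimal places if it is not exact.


FCFS order (as given): [5, 5, 9, 2]
Waiting times:
  Job 1: wait = 0
  Job 2: wait = 5
  Job 3: wait = 10
  Job 4: wait = 19
Sum of waiting times = 34
Average waiting time = 34/4 = 8.5

8.5


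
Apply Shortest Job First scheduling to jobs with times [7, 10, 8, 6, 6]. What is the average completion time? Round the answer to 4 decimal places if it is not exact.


SJF order (ascending): [6, 6, 7, 8, 10]
Completion times:
  Job 1: burst=6, C=6
  Job 2: burst=6, C=12
  Job 3: burst=7, C=19
  Job 4: burst=8, C=27
  Job 5: burst=10, C=37
Average completion = 101/5 = 20.2

20.2


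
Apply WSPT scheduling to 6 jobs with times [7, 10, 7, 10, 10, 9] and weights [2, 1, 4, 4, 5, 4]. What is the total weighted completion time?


Compute p/w ratios and sort ascending (WSPT): [(7, 4), (10, 5), (9, 4), (10, 4), (7, 2), (10, 1)]
Compute weighted completion times:
  Job (p=7,w=4): C=7, w*C=4*7=28
  Job (p=10,w=5): C=17, w*C=5*17=85
  Job (p=9,w=4): C=26, w*C=4*26=104
  Job (p=10,w=4): C=36, w*C=4*36=144
  Job (p=7,w=2): C=43, w*C=2*43=86
  Job (p=10,w=1): C=53, w*C=1*53=53
Total weighted completion time = 500

500


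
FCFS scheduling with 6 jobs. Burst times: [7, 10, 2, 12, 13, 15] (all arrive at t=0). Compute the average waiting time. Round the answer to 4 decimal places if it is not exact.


FCFS order (as given): [7, 10, 2, 12, 13, 15]
Waiting times:
  Job 1: wait = 0
  Job 2: wait = 7
  Job 3: wait = 17
  Job 4: wait = 19
  Job 5: wait = 31
  Job 6: wait = 44
Sum of waiting times = 118
Average waiting time = 118/6 = 19.6667

19.6667


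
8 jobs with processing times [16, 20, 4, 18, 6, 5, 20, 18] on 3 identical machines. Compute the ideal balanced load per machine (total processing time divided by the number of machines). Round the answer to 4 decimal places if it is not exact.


Total processing time = 16 + 20 + 4 + 18 + 6 + 5 + 20 + 18 = 107
Number of machines = 3
Ideal balanced load = 107 / 3 = 35.6667

35.6667


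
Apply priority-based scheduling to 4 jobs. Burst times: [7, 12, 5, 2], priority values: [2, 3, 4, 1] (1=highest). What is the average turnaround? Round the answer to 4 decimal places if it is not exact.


Sort by priority (ascending = highest first):
Order: [(1, 2), (2, 7), (3, 12), (4, 5)]
Completion times:
  Priority 1, burst=2, C=2
  Priority 2, burst=7, C=9
  Priority 3, burst=12, C=21
  Priority 4, burst=5, C=26
Average turnaround = 58/4 = 14.5

14.5


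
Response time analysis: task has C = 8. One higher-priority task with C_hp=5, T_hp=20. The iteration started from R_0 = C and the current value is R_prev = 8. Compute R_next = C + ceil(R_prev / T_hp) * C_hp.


R_next = C + ceil(R_prev / T_hp) * C_hp
ceil(8 / 20) = ceil(0.4) = 1
Interference = 1 * 5 = 5
R_next = 8 + 5 = 13

13


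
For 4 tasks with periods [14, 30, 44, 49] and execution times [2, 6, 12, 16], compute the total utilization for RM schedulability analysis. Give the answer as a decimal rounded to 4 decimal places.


Compute individual utilizations (exact fractions):
  Task 1: C/T = 2/14 = 1/7 (approx. 0.1429)
  Task 2: C/T = 6/30 = 1/5 (approx. 0.2)
  Task 3: C/T = 12/44 = 3/11 (approx. 0.2727)
  Task 4: C/T = 16/49 (approx. 0.3265)
Total utilization U = 1/7 + 1/5 + 3/11 + 16/49 = 2539/2695
Rounded to 4 decimal places: U = 0.9421
RM (Liu & Layland) bound for 4 tasks = 0.756828; compare with U = 2539/2695 (approx. 0.942115)
bound < U <= 1, so the RM sufficient condition is not met (inconclusive; an exact test such as response-time analysis is needed).

0.9421


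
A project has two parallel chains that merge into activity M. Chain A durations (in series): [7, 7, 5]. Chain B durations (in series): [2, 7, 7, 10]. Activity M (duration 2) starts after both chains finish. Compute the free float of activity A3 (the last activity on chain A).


ES(A3) = sum of predecessors on chain A = 14
EF(A3) = ES + duration = 14 + 5 = 19
Successor of A3 is M. ES(M) = max(sum(A), sum(B)) = max(19, 26) = 26
Free float = ES(successor) - EF(current) = 26 - 19 = 7

7


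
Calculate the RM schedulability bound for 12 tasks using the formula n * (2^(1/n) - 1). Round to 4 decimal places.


Compute 2^(1/12) = 1.0594630944
Subtract 1: 1.0594630944 - 1 = 0.0594630944
Multiply by n: 12 * 0.0594630944 = 0.7135571328
Round to 4 dp: 0.7136

0.7136


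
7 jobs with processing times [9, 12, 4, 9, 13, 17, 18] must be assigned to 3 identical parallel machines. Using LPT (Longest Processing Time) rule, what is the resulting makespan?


Sort jobs in decreasing order (LPT): [18, 17, 13, 12, 9, 9, 4]
Assign each job to the least loaded machine:
  Machine 1: jobs [18, 9], load = 27
  Machine 2: jobs [17, 9], load = 26
  Machine 3: jobs [13, 12, 4], load = 29
Makespan = max load = 29

29


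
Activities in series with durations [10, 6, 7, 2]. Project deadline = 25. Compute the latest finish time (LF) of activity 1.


LF(activity 1) = deadline - sum of successor durations
Successors: activities 2 through 4 with durations [6, 7, 2]
Sum of successor durations = 15
LF = 25 - 15 = 10

10


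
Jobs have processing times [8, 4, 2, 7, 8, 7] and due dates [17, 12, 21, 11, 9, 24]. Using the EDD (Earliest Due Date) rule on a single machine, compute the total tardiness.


Sort by due date (EDD order): [(8, 9), (7, 11), (4, 12), (8, 17), (2, 21), (7, 24)]
Compute completion times and tardiness:
  Job 1: p=8, d=9, C=8, tardiness=max(0,8-9)=0
  Job 2: p=7, d=11, C=15, tardiness=max(0,15-11)=4
  Job 3: p=4, d=12, C=19, tardiness=max(0,19-12)=7
  Job 4: p=8, d=17, C=27, tardiness=max(0,27-17)=10
  Job 5: p=2, d=21, C=29, tardiness=max(0,29-21)=8
  Job 6: p=7, d=24, C=36, tardiness=max(0,36-24)=12
Total tardiness = 41

41


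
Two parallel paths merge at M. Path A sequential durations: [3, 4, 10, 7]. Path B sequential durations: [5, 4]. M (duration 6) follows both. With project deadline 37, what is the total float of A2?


Forward pass: ES(A2) = sum of predecessors on chain A = 3
EF = ES + duration = 3 + 4 = 7
Backward pass: LF(M) = deadline = 37; LS(M) = 37 - 6 = 31
LF(A2) = LS(M) - sum(successors on chain A) = 31 - 17 = 14
LS = LF - duration = 14 - 4 = 10
Total float = LS - ES = 10 - 3 = 7

7


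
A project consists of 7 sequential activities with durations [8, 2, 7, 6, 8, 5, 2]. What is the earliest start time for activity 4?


Activity 4 starts after activities 1 through 3 complete.
Predecessor durations: [8, 2, 7]
ES = 8 + 2 + 7 = 17

17


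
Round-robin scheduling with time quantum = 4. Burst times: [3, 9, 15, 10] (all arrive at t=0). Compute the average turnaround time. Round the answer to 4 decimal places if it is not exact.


Time quantum = 4
Execution trace:
  J1 runs 3 units, time = 3
  J2 runs 4 units, time = 7
  J3 runs 4 units, time = 11
  J4 runs 4 units, time = 15
  J2 runs 4 units, time = 19
  J3 runs 4 units, time = 23
  J4 runs 4 units, time = 27
  J2 runs 1 units, time = 28
  J3 runs 4 units, time = 32
  J4 runs 2 units, time = 34
  J3 runs 3 units, time = 37
Finish times: [3, 28, 37, 34]
Average turnaround = 102/4 = 25.5

25.5


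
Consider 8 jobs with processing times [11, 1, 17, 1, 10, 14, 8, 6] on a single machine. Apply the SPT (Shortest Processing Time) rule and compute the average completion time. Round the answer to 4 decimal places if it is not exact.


Sort jobs by processing time (SPT order): [1, 1, 6, 8, 10, 11, 14, 17]
Compute completion times sequentially:
  Job 1: processing = 1, completes at 1
  Job 2: processing = 1, completes at 2
  Job 3: processing = 6, completes at 8
  Job 4: processing = 8, completes at 16
  Job 5: processing = 10, completes at 26
  Job 6: processing = 11, completes at 37
  Job 7: processing = 14, completes at 51
  Job 8: processing = 17, completes at 68
Sum of completion times = 209
Average completion time = 209/8 = 26.125

26.125


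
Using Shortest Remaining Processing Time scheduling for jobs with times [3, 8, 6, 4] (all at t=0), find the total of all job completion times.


Since all jobs arrive at t=0, SRPT equals SPT ordering.
SPT order: [3, 4, 6, 8]
Completion times:
  Job 1: p=3, C=3
  Job 2: p=4, C=7
  Job 3: p=6, C=13
  Job 4: p=8, C=21
Total completion time = 3 + 7 + 13 + 21 = 44

44


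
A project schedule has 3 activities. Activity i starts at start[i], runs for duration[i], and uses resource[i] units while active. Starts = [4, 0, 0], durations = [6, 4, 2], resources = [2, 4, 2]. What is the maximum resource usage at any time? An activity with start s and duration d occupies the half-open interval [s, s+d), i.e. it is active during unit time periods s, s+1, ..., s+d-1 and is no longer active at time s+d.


Each activity i is active on [start_i, start_i + duration_i).
Compute total resource usage per time slot:
  t=0: active resources = [4, 2], total = 6
  t=1: active resources = [4, 2], total = 6
  t=2: active resources = [4], total = 4
  t=3: active resources = [4], total = 4
  t=4: active resources = [2], total = 2
  t=5: active resources = [2], total = 2
  t=6: active resources = [2], total = 2
  t=7: active resources = [2], total = 2
  t=8: active resources = [2], total = 2
  t=9: active resources = [2], total = 2
Peak resource demand = 6

6


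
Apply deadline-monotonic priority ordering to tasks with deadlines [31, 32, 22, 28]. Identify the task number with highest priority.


Sort tasks by relative deadline (ascending):
  Task 3: deadline = 22
  Task 4: deadline = 28
  Task 1: deadline = 31
  Task 2: deadline = 32
Priority order (highest first): [3, 4, 1, 2]
Highest priority task = 3

3


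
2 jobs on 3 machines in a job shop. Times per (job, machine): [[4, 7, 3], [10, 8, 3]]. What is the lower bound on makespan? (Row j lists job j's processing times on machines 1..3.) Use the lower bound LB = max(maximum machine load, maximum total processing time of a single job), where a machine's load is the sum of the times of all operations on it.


Machine loads:
  Machine 1: 4 + 10 = 14
  Machine 2: 7 + 8 = 15
  Machine 3: 3 + 3 = 6
Max machine load = 15
Job totals:
  Job 1: 14
  Job 2: 21
Max job total = 21
Lower bound = max(15, 21) = 21

21


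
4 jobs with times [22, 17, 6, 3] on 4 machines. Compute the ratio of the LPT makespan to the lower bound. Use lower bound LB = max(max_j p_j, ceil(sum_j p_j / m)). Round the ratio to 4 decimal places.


LPT order: [22, 17, 6, 3]
Machine loads after assignment: [22, 17, 6, 3]
LPT makespan = 22
Lower bound = max(max_job, ceil(total/4)) = max(22, 12) = 22
Ratio = 22 / 22 = 1.0

1.0


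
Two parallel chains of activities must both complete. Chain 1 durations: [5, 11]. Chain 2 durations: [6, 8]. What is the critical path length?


Path A total = 5 + 11 = 16
Path B total = 6 + 8 = 14
Critical path = longest path = max(16, 14) = 16

16


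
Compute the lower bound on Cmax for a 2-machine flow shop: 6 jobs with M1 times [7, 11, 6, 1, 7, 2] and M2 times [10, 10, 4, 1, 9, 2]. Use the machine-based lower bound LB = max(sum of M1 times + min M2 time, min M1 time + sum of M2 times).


LB1 = sum(M1 times) + min(M2 times) = 34 + 1 = 35
LB2 = min(M1 times) + sum(M2 times) = 1 + 36 = 37
Lower bound = max(LB1, LB2) = max(35, 37) = 37

37


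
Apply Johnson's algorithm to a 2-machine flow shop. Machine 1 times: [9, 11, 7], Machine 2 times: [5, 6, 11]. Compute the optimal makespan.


Apply Johnson's rule:
  Group 1 (a <= b): [(3, 7, 11)]
  Group 2 (a > b): [(2, 11, 6), (1, 9, 5)]
Optimal job order: [3, 2, 1]
Schedule:
  Job 3: M1 done at 7, M2 done at 18
  Job 2: M1 done at 18, M2 done at 24
  Job 1: M1 done at 27, M2 done at 32
Makespan = 32

32


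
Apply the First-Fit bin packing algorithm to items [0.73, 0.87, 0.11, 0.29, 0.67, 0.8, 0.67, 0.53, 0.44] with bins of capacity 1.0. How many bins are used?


Place items sequentially using First-Fit:
  Item 0.73 -> new Bin 1
  Item 0.87 -> new Bin 2
  Item 0.11 -> Bin 1 (now 0.84)
  Item 0.29 -> new Bin 3
  Item 0.67 -> Bin 3 (now 0.96)
  Item 0.8 -> new Bin 4
  Item 0.67 -> new Bin 5
  Item 0.53 -> new Bin 6
  Item 0.44 -> Bin 6 (now 0.97)
Total bins used = 6

6


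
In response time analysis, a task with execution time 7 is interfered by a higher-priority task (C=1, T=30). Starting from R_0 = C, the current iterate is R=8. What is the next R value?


R_next = C + ceil(R_prev / T_hp) * C_hp
ceil(8 / 30) = ceil(0.2667) = 1
Interference = 1 * 1 = 1
R_next = 7 + 1 = 8
R_next = R_prev, so the iteration has converged (response time = 8).

8


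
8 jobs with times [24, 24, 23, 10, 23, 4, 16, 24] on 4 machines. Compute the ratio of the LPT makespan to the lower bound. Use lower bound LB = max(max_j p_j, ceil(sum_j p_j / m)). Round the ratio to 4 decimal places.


LPT order: [24, 24, 24, 23, 23, 16, 10, 4]
Machine loads after assignment: [40, 34, 28, 46]
LPT makespan = 46
Lower bound = max(max_job, ceil(total/4)) = max(24, 37) = 37
Ratio = 46 / 37 = 1.2432

1.2432


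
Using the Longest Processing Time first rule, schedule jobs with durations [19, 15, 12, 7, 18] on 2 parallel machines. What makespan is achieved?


Sort jobs in decreasing order (LPT): [19, 18, 15, 12, 7]
Assign each job to the least loaded machine:
  Machine 1: jobs [19, 12, 7], load = 38
  Machine 2: jobs [18, 15], load = 33
Makespan = max load = 38

38


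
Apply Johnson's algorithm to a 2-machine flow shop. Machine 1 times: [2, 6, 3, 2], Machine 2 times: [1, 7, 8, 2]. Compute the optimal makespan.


Apply Johnson's rule:
  Group 1 (a <= b): [(4, 2, 2), (3, 3, 8), (2, 6, 7)]
  Group 2 (a > b): [(1, 2, 1)]
Optimal job order: [4, 3, 2, 1]
Schedule:
  Job 4: M1 done at 2, M2 done at 4
  Job 3: M1 done at 5, M2 done at 13
  Job 2: M1 done at 11, M2 done at 20
  Job 1: M1 done at 13, M2 done at 21
Makespan = 21

21


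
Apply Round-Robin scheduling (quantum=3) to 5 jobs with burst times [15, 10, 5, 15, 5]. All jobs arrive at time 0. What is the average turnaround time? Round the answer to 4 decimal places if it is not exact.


Time quantum = 3
Execution trace:
  J1 runs 3 units, time = 3
  J2 runs 3 units, time = 6
  J3 runs 3 units, time = 9
  J4 runs 3 units, time = 12
  J5 runs 3 units, time = 15
  J1 runs 3 units, time = 18
  J2 runs 3 units, time = 21
  J3 runs 2 units, time = 23
  J4 runs 3 units, time = 26
  J5 runs 2 units, time = 28
  J1 runs 3 units, time = 31
  J2 runs 3 units, time = 34
  J4 runs 3 units, time = 37
  J1 runs 3 units, time = 40
  J2 runs 1 units, time = 41
  J4 runs 3 units, time = 44
  J1 runs 3 units, time = 47
  J4 runs 3 units, time = 50
Finish times: [47, 41, 23, 50, 28]
Average turnaround = 189/5 = 37.8

37.8


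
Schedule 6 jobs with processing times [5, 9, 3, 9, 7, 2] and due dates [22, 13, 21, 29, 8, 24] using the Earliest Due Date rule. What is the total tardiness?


Sort by due date (EDD order): [(7, 8), (9, 13), (3, 21), (5, 22), (2, 24), (9, 29)]
Compute completion times and tardiness:
  Job 1: p=7, d=8, C=7, tardiness=max(0,7-8)=0
  Job 2: p=9, d=13, C=16, tardiness=max(0,16-13)=3
  Job 3: p=3, d=21, C=19, tardiness=max(0,19-21)=0
  Job 4: p=5, d=22, C=24, tardiness=max(0,24-22)=2
  Job 5: p=2, d=24, C=26, tardiness=max(0,26-24)=2
  Job 6: p=9, d=29, C=35, tardiness=max(0,35-29)=6
Total tardiness = 13

13


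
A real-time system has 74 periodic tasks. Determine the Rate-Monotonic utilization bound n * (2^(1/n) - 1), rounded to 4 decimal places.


Compute 2^(1/74) = 1.0094108601
Subtract 1: 1.0094108601 - 1 = 0.0094108601
Multiply by n: 74 * 0.0094108601 = 0.6964036474
Round to 4 dp: 0.6964

0.6964


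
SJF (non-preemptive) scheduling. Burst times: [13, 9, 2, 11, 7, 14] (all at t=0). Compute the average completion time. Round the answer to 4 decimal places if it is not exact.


SJF order (ascending): [2, 7, 9, 11, 13, 14]
Completion times:
  Job 1: burst=2, C=2
  Job 2: burst=7, C=9
  Job 3: burst=9, C=18
  Job 4: burst=11, C=29
  Job 5: burst=13, C=42
  Job 6: burst=14, C=56
Average completion = 156/6 = 26.0

26.0


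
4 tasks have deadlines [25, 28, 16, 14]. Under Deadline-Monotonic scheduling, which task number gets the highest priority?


Sort tasks by relative deadline (ascending):
  Task 4: deadline = 14
  Task 3: deadline = 16
  Task 1: deadline = 25
  Task 2: deadline = 28
Priority order (highest first): [4, 3, 1, 2]
Highest priority task = 4

4


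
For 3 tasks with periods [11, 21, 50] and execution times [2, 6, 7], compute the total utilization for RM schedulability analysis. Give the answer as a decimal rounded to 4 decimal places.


Compute individual utilizations (exact fractions):
  Task 1: C/T = 2/11 (approx. 0.1818)
  Task 2: C/T = 6/21 = 2/7 (approx. 0.2857)
  Task 3: C/T = 7/50 (approx. 0.14)
Total utilization U = 2/11 + 2/7 + 7/50 = 2339/3850
Rounded to 4 decimal places: U = 0.6075
RM (Liu & Layland) bound for 3 tasks = 0.779763; compare with U = 2339/3850 (approx. 0.607532)
U <= bound, so schedulable by RM sufficient condition.

0.6075


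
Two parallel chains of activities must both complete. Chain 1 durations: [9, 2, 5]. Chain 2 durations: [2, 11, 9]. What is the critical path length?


Path A total = 9 + 2 + 5 = 16
Path B total = 2 + 11 + 9 = 22
Critical path = longest path = max(16, 22) = 22

22


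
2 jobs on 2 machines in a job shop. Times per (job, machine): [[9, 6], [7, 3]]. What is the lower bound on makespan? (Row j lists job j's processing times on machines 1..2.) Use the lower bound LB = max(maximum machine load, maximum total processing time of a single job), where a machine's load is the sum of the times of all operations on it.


Machine loads:
  Machine 1: 9 + 7 = 16
  Machine 2: 6 + 3 = 9
Max machine load = 16
Job totals:
  Job 1: 15
  Job 2: 10
Max job total = 15
Lower bound = max(16, 15) = 16

16


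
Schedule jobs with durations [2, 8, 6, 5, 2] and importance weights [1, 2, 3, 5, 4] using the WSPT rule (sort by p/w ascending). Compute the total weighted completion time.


Compute p/w ratios and sort ascending (WSPT): [(2, 4), (5, 5), (2, 1), (6, 3), (8, 2)]
Compute weighted completion times:
  Job (p=2,w=4): C=2, w*C=4*2=8
  Job (p=5,w=5): C=7, w*C=5*7=35
  Job (p=2,w=1): C=9, w*C=1*9=9
  Job (p=6,w=3): C=15, w*C=3*15=45
  Job (p=8,w=2): C=23, w*C=2*23=46
Total weighted completion time = 143

143


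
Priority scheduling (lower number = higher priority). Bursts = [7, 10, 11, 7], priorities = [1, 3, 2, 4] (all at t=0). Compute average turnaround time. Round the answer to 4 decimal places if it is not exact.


Sort by priority (ascending = highest first):
Order: [(1, 7), (2, 11), (3, 10), (4, 7)]
Completion times:
  Priority 1, burst=7, C=7
  Priority 2, burst=11, C=18
  Priority 3, burst=10, C=28
  Priority 4, burst=7, C=35
Average turnaround = 88/4 = 22.0

22.0


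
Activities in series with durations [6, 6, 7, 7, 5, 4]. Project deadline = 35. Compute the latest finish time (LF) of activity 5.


LF(activity 5) = deadline - sum of successor durations
Successors: activities 6 through 6 with durations [4]
Sum of successor durations = 4
LF = 35 - 4 = 31

31


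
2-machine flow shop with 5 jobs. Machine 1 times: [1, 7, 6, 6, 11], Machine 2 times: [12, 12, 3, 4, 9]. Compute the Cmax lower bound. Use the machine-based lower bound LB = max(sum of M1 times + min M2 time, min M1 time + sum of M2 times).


LB1 = sum(M1 times) + min(M2 times) = 31 + 3 = 34
LB2 = min(M1 times) + sum(M2 times) = 1 + 40 = 41
Lower bound = max(LB1, LB2) = max(34, 41) = 41

41


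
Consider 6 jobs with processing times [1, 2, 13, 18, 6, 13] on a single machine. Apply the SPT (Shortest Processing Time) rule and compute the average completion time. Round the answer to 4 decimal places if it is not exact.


Sort jobs by processing time (SPT order): [1, 2, 6, 13, 13, 18]
Compute completion times sequentially:
  Job 1: processing = 1, completes at 1
  Job 2: processing = 2, completes at 3
  Job 3: processing = 6, completes at 9
  Job 4: processing = 13, completes at 22
  Job 5: processing = 13, completes at 35
  Job 6: processing = 18, completes at 53
Sum of completion times = 123
Average completion time = 123/6 = 20.5

20.5


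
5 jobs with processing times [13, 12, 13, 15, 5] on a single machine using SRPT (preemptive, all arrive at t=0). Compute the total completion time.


Since all jobs arrive at t=0, SRPT equals SPT ordering.
SPT order: [5, 12, 13, 13, 15]
Completion times:
  Job 1: p=5, C=5
  Job 2: p=12, C=17
  Job 3: p=13, C=30
  Job 4: p=13, C=43
  Job 5: p=15, C=58
Total completion time = 5 + 17 + 30 + 43 + 58 = 153

153


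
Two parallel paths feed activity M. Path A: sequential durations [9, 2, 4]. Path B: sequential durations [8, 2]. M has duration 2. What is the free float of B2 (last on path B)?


ES(B2) = sum of predecessors on chain B = 8
EF(B2) = ES + duration = 8 + 2 = 10
Successor of B2 is M. ES(M) = max(sum(A), sum(B)) = max(15, 10) = 15
Free float = ES(successor) - EF(current) = 15 - 10 = 5

5


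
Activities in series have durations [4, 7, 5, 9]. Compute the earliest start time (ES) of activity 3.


Activity 3 starts after activities 1 through 2 complete.
Predecessor durations: [4, 7]
ES = 4 + 7 = 11

11


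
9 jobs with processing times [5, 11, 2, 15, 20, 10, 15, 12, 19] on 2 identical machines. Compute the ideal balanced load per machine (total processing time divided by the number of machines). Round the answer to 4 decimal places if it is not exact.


Total processing time = 5 + 11 + 2 + 15 + 20 + 10 + 15 + 12 + 19 = 109
Number of machines = 2
Ideal balanced load = 109 / 2 = 54.5

54.5


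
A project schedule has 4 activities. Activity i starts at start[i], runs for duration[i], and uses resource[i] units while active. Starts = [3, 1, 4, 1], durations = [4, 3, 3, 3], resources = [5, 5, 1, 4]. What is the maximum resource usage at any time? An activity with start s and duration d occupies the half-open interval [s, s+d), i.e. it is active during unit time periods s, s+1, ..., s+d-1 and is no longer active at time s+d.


Each activity i is active on [start_i, start_i + duration_i).
Compute total resource usage per time slot:
  t=0: active resources = [], total = 0
  t=1: active resources = [5, 4], total = 9
  t=2: active resources = [5, 4], total = 9
  t=3: active resources = [5, 5, 4], total = 14
  t=4: active resources = [5, 1], total = 6
  t=5: active resources = [5, 1], total = 6
  t=6: active resources = [5, 1], total = 6
Peak resource demand = 14

14


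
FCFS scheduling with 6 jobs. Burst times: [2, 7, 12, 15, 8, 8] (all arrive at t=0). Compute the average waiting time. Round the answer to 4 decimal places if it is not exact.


FCFS order (as given): [2, 7, 12, 15, 8, 8]
Waiting times:
  Job 1: wait = 0
  Job 2: wait = 2
  Job 3: wait = 9
  Job 4: wait = 21
  Job 5: wait = 36
  Job 6: wait = 44
Sum of waiting times = 112
Average waiting time = 112/6 = 18.6667

18.6667


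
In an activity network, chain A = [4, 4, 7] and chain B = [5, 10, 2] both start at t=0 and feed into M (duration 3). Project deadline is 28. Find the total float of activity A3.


Forward pass: ES(A3) = sum of predecessors on chain A = 8
EF = ES + duration = 8 + 7 = 15
Backward pass: LF(M) = deadline = 28; LS(M) = 28 - 3 = 25
LF(A3) = LS(M) - sum(successors on chain A) = 25 - 0 = 25
LS = LF - duration = 25 - 7 = 18
Total float = LS - ES = 18 - 8 = 10

10


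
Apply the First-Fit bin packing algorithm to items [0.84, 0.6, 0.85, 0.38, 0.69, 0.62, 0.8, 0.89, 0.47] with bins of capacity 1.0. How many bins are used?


Place items sequentially using First-Fit:
  Item 0.84 -> new Bin 1
  Item 0.6 -> new Bin 2
  Item 0.85 -> new Bin 3
  Item 0.38 -> Bin 2 (now 0.98)
  Item 0.69 -> new Bin 4
  Item 0.62 -> new Bin 5
  Item 0.8 -> new Bin 6
  Item 0.89 -> new Bin 7
  Item 0.47 -> new Bin 8
Total bins used = 8

8


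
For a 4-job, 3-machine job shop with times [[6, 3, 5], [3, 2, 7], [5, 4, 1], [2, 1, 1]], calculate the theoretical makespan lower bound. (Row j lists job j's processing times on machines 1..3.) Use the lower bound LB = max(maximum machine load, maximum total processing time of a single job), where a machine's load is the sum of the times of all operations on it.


Machine loads:
  Machine 1: 6 + 3 + 5 + 2 = 16
  Machine 2: 3 + 2 + 4 + 1 = 10
  Machine 3: 5 + 7 + 1 + 1 = 14
Max machine load = 16
Job totals:
  Job 1: 14
  Job 2: 12
  Job 3: 10
  Job 4: 4
Max job total = 14
Lower bound = max(16, 14) = 16

16


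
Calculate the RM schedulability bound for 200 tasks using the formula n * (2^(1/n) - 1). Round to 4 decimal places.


Compute 2^(1/200) = 1.0034717485
Subtract 1: 1.0034717485 - 1 = 0.0034717485
Multiply by n: 200 * 0.0034717485 = 0.6943497000
Round to 4 dp: 0.6943

0.6943


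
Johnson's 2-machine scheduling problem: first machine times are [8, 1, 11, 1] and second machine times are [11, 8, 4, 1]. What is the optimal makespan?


Apply Johnson's rule:
  Group 1 (a <= b): [(2, 1, 8), (4, 1, 1), (1, 8, 11)]
  Group 2 (a > b): [(3, 11, 4)]
Optimal job order: [2, 4, 1, 3]
Schedule:
  Job 2: M1 done at 1, M2 done at 9
  Job 4: M1 done at 2, M2 done at 10
  Job 1: M1 done at 10, M2 done at 21
  Job 3: M1 done at 21, M2 done at 25
Makespan = 25

25
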